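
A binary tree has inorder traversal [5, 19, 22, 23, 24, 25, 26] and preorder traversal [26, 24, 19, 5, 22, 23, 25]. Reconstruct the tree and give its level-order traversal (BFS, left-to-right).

Inorder:  [5, 19, 22, 23, 24, 25, 26]
Preorder: [26, 24, 19, 5, 22, 23, 25]
Algorithm: preorder visits root first, so consume preorder in order;
for each root, split the current inorder slice at that value into
left-subtree inorder and right-subtree inorder, then recurse.
Recursive splits:
  root=26; inorder splits into left=[5, 19, 22, 23, 24, 25], right=[]
  root=24; inorder splits into left=[5, 19, 22, 23], right=[25]
  root=19; inorder splits into left=[5], right=[22, 23]
  root=5; inorder splits into left=[], right=[]
  root=22; inorder splits into left=[], right=[23]
  root=23; inorder splits into left=[], right=[]
  root=25; inorder splits into left=[], right=[]
Reconstructed level-order: [26, 24, 19, 25, 5, 22, 23]


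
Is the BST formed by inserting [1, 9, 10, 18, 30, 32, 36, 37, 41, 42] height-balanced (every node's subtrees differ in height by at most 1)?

Tree (level-order array): [1, None, 9, None, 10, None, 18, None, 30, None, 32, None, 36, None, 37, None, 41, None, 42]
Definition: a tree is height-balanced if, at every node, |h(left) - h(right)| <= 1 (empty subtree has height -1).
Bottom-up per-node check:
  node 42: h_left=-1, h_right=-1, diff=0 [OK], height=0
  node 41: h_left=-1, h_right=0, diff=1 [OK], height=1
  node 37: h_left=-1, h_right=1, diff=2 [FAIL (|-1-1|=2 > 1)], height=2
  node 36: h_left=-1, h_right=2, diff=3 [FAIL (|-1-2|=3 > 1)], height=3
  node 32: h_left=-1, h_right=3, diff=4 [FAIL (|-1-3|=4 > 1)], height=4
  node 30: h_left=-1, h_right=4, diff=5 [FAIL (|-1-4|=5 > 1)], height=5
  node 18: h_left=-1, h_right=5, diff=6 [FAIL (|-1-5|=6 > 1)], height=6
  node 10: h_left=-1, h_right=6, diff=7 [FAIL (|-1-6|=7 > 1)], height=7
  node 9: h_left=-1, h_right=7, diff=8 [FAIL (|-1-7|=8 > 1)], height=8
  node 1: h_left=-1, h_right=8, diff=9 [FAIL (|-1-8|=9 > 1)], height=9
Node 37 violates the condition: |-1 - 1| = 2 > 1.
Result: Not balanced


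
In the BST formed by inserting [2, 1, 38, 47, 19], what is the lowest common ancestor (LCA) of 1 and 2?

Tree insertion order: [2, 1, 38, 47, 19]
Tree (level-order array): [2, 1, 38, None, None, 19, 47]
In a BST, the LCA of p=1, q=2 is the first node v on the
root-to-leaf path with p <= v <= q (go left if both < v, right if both > v).
Walk from root:
  at 2: 1 <= 2 <= 2, this is the LCA
LCA = 2


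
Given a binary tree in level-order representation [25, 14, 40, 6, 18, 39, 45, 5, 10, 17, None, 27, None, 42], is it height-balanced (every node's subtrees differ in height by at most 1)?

Tree (level-order array): [25, 14, 40, 6, 18, 39, 45, 5, 10, 17, None, 27, None, 42]
Definition: a tree is height-balanced if, at every node, |h(left) - h(right)| <= 1 (empty subtree has height -1).
Bottom-up per-node check:
  node 5: h_left=-1, h_right=-1, diff=0 [OK], height=0
  node 10: h_left=-1, h_right=-1, diff=0 [OK], height=0
  node 6: h_left=0, h_right=0, diff=0 [OK], height=1
  node 17: h_left=-1, h_right=-1, diff=0 [OK], height=0
  node 18: h_left=0, h_right=-1, diff=1 [OK], height=1
  node 14: h_left=1, h_right=1, diff=0 [OK], height=2
  node 27: h_left=-1, h_right=-1, diff=0 [OK], height=0
  node 39: h_left=0, h_right=-1, diff=1 [OK], height=1
  node 42: h_left=-1, h_right=-1, diff=0 [OK], height=0
  node 45: h_left=0, h_right=-1, diff=1 [OK], height=1
  node 40: h_left=1, h_right=1, diff=0 [OK], height=2
  node 25: h_left=2, h_right=2, diff=0 [OK], height=3
All nodes satisfy the balance condition.
Result: Balanced


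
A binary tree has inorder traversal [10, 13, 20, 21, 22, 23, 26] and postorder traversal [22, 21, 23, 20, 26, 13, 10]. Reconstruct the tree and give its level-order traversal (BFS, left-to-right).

Inorder:   [10, 13, 20, 21, 22, 23, 26]
Postorder: [22, 21, 23, 20, 26, 13, 10]
Algorithm: postorder visits root last, so walk postorder right-to-left;
each value is the root of the current inorder slice — split it at that
value, recurse on the right subtree first, then the left.
Recursive splits:
  root=10; inorder splits into left=[], right=[13, 20, 21, 22, 23, 26]
  root=13; inorder splits into left=[], right=[20, 21, 22, 23, 26]
  root=26; inorder splits into left=[20, 21, 22, 23], right=[]
  root=20; inorder splits into left=[], right=[21, 22, 23]
  root=23; inorder splits into left=[21, 22], right=[]
  root=21; inorder splits into left=[], right=[22]
  root=22; inorder splits into left=[], right=[]
Reconstructed level-order: [10, 13, 26, 20, 23, 21, 22]


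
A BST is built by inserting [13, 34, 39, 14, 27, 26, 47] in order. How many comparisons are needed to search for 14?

Search path for 14: 13 -> 34 -> 14
Found: True
Comparisons: 3


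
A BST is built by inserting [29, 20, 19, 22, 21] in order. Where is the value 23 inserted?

Starting tree (level order): [29, 20, None, 19, 22, None, None, 21]
Insertion path: 29 -> 20 -> 22
Result: insert 23 as right child of 22
Final tree (level order): [29, 20, None, 19, 22, None, None, 21, 23]


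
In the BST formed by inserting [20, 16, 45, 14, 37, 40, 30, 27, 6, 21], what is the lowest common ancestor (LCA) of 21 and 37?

Tree insertion order: [20, 16, 45, 14, 37, 40, 30, 27, 6, 21]
Tree (level-order array): [20, 16, 45, 14, None, 37, None, 6, None, 30, 40, None, None, 27, None, None, None, 21]
In a BST, the LCA of p=21, q=37 is the first node v on the
root-to-leaf path with p <= v <= q (go left if both < v, right if both > v).
Walk from root:
  at 20: both 21 and 37 > 20, go right
  at 45: both 21 and 37 < 45, go left
  at 37: 21 <= 37 <= 37, this is the LCA
LCA = 37


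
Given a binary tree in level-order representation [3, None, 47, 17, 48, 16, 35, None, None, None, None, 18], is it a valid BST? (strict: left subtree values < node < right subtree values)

Level-order array: [3, None, 47, 17, 48, 16, 35, None, None, None, None, 18]
Validate using subtree bounds (lo, hi): at each node, require lo < value < hi,
then recurse left with hi=value and right with lo=value.
Preorder trace (stopping at first violation):
  at node 3 with bounds (-inf, +inf): OK
  at node 47 with bounds (3, +inf): OK
  at node 17 with bounds (3, 47): OK
  at node 16 with bounds (3, 17): OK
  at node 35 with bounds (17, 47): OK
  at node 18 with bounds (17, 35): OK
  at node 48 with bounds (47, +inf): OK
No violation found at any node.
Result: Valid BST


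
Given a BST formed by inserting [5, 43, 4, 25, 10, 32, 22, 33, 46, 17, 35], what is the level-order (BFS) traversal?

Tree insertion order: [5, 43, 4, 25, 10, 32, 22, 33, 46, 17, 35]
Tree (level-order array): [5, 4, 43, None, None, 25, 46, 10, 32, None, None, None, 22, None, 33, 17, None, None, 35]
BFS from the root, enqueuing left then right child of each popped node:
  queue [5] -> pop 5, enqueue [4, 43], visited so far: [5]
  queue [4, 43] -> pop 4, enqueue [none], visited so far: [5, 4]
  queue [43] -> pop 43, enqueue [25, 46], visited so far: [5, 4, 43]
  queue [25, 46] -> pop 25, enqueue [10, 32], visited so far: [5, 4, 43, 25]
  queue [46, 10, 32] -> pop 46, enqueue [none], visited so far: [5, 4, 43, 25, 46]
  queue [10, 32] -> pop 10, enqueue [22], visited so far: [5, 4, 43, 25, 46, 10]
  queue [32, 22] -> pop 32, enqueue [33], visited so far: [5, 4, 43, 25, 46, 10, 32]
  queue [22, 33] -> pop 22, enqueue [17], visited so far: [5, 4, 43, 25, 46, 10, 32, 22]
  queue [33, 17] -> pop 33, enqueue [35], visited so far: [5, 4, 43, 25, 46, 10, 32, 22, 33]
  queue [17, 35] -> pop 17, enqueue [none], visited so far: [5, 4, 43, 25, 46, 10, 32, 22, 33, 17]
  queue [35] -> pop 35, enqueue [none], visited so far: [5, 4, 43, 25, 46, 10, 32, 22, 33, 17, 35]
Result: [5, 4, 43, 25, 46, 10, 32, 22, 33, 17, 35]


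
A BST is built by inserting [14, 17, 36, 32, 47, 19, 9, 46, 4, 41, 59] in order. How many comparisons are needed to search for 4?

Search path for 4: 14 -> 9 -> 4
Found: True
Comparisons: 3


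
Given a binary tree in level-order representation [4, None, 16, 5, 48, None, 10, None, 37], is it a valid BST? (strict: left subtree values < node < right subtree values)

Level-order array: [4, None, 16, 5, 48, None, 10, None, 37]
Validate using subtree bounds (lo, hi): at each node, require lo < value < hi,
then recurse left with hi=value and right with lo=value.
Preorder trace (stopping at first violation):
  at node 4 with bounds (-inf, +inf): OK
  at node 16 with bounds (4, +inf): OK
  at node 5 with bounds (4, 16): OK
  at node 10 with bounds (5, 16): OK
  at node 48 with bounds (16, +inf): OK
  at node 37 with bounds (48, +inf): VIOLATION
Node 37 violates its bound: not (48 < 37 < +inf).
Result: Not a valid BST


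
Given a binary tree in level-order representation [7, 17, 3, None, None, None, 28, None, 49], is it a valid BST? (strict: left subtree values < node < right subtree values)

Level-order array: [7, 17, 3, None, None, None, 28, None, 49]
Validate using subtree bounds (lo, hi): at each node, require lo < value < hi,
then recurse left with hi=value and right with lo=value.
Preorder trace (stopping at first violation):
  at node 7 with bounds (-inf, +inf): OK
  at node 17 with bounds (-inf, 7): VIOLATION
Node 17 violates its bound: not (-inf < 17 < 7).
Result: Not a valid BST


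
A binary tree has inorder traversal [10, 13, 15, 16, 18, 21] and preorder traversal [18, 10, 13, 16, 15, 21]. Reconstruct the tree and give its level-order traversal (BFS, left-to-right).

Inorder:  [10, 13, 15, 16, 18, 21]
Preorder: [18, 10, 13, 16, 15, 21]
Algorithm: preorder visits root first, so consume preorder in order;
for each root, split the current inorder slice at that value into
left-subtree inorder and right-subtree inorder, then recurse.
Recursive splits:
  root=18; inorder splits into left=[10, 13, 15, 16], right=[21]
  root=10; inorder splits into left=[], right=[13, 15, 16]
  root=13; inorder splits into left=[], right=[15, 16]
  root=16; inorder splits into left=[15], right=[]
  root=15; inorder splits into left=[], right=[]
  root=21; inorder splits into left=[], right=[]
Reconstructed level-order: [18, 10, 21, 13, 16, 15]


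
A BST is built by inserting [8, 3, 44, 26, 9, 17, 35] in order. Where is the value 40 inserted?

Starting tree (level order): [8, 3, 44, None, None, 26, None, 9, 35, None, 17]
Insertion path: 8 -> 44 -> 26 -> 35
Result: insert 40 as right child of 35
Final tree (level order): [8, 3, 44, None, None, 26, None, 9, 35, None, 17, None, 40]


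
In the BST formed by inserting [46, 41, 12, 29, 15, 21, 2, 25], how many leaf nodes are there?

Tree built from: [46, 41, 12, 29, 15, 21, 2, 25]
Tree (level-order array): [46, 41, None, 12, None, 2, 29, None, None, 15, None, None, 21, None, 25]
Rule: A leaf has 0 children.
Per-node child counts:
  node 46: 1 child(ren)
  node 41: 1 child(ren)
  node 12: 2 child(ren)
  node 2: 0 child(ren)
  node 29: 1 child(ren)
  node 15: 1 child(ren)
  node 21: 1 child(ren)
  node 25: 0 child(ren)
Matching nodes: [2, 25]
Count of leaf nodes: 2


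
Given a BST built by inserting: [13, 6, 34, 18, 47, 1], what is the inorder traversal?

Tree insertion order: [13, 6, 34, 18, 47, 1]
Tree (level-order array): [13, 6, 34, 1, None, 18, 47]
Inorder traversal: [1, 6, 13, 18, 34, 47]


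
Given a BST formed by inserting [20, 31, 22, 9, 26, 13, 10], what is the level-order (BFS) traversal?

Tree insertion order: [20, 31, 22, 9, 26, 13, 10]
Tree (level-order array): [20, 9, 31, None, 13, 22, None, 10, None, None, 26]
BFS from the root, enqueuing left then right child of each popped node:
  queue [20] -> pop 20, enqueue [9, 31], visited so far: [20]
  queue [9, 31] -> pop 9, enqueue [13], visited so far: [20, 9]
  queue [31, 13] -> pop 31, enqueue [22], visited so far: [20, 9, 31]
  queue [13, 22] -> pop 13, enqueue [10], visited so far: [20, 9, 31, 13]
  queue [22, 10] -> pop 22, enqueue [26], visited so far: [20, 9, 31, 13, 22]
  queue [10, 26] -> pop 10, enqueue [none], visited so far: [20, 9, 31, 13, 22, 10]
  queue [26] -> pop 26, enqueue [none], visited so far: [20, 9, 31, 13, 22, 10, 26]
Result: [20, 9, 31, 13, 22, 10, 26]


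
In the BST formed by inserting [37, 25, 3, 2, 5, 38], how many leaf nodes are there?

Tree built from: [37, 25, 3, 2, 5, 38]
Tree (level-order array): [37, 25, 38, 3, None, None, None, 2, 5]
Rule: A leaf has 0 children.
Per-node child counts:
  node 37: 2 child(ren)
  node 25: 1 child(ren)
  node 3: 2 child(ren)
  node 2: 0 child(ren)
  node 5: 0 child(ren)
  node 38: 0 child(ren)
Matching nodes: [2, 5, 38]
Count of leaf nodes: 3


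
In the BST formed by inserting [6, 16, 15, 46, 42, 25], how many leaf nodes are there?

Tree built from: [6, 16, 15, 46, 42, 25]
Tree (level-order array): [6, None, 16, 15, 46, None, None, 42, None, 25]
Rule: A leaf has 0 children.
Per-node child counts:
  node 6: 1 child(ren)
  node 16: 2 child(ren)
  node 15: 0 child(ren)
  node 46: 1 child(ren)
  node 42: 1 child(ren)
  node 25: 0 child(ren)
Matching nodes: [15, 25]
Count of leaf nodes: 2


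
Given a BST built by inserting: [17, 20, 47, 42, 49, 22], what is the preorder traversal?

Tree insertion order: [17, 20, 47, 42, 49, 22]
Tree (level-order array): [17, None, 20, None, 47, 42, 49, 22]
Preorder traversal: [17, 20, 47, 42, 22, 49]


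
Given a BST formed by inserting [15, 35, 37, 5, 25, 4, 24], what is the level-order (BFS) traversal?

Tree insertion order: [15, 35, 37, 5, 25, 4, 24]
Tree (level-order array): [15, 5, 35, 4, None, 25, 37, None, None, 24]
BFS from the root, enqueuing left then right child of each popped node:
  queue [15] -> pop 15, enqueue [5, 35], visited so far: [15]
  queue [5, 35] -> pop 5, enqueue [4], visited so far: [15, 5]
  queue [35, 4] -> pop 35, enqueue [25, 37], visited so far: [15, 5, 35]
  queue [4, 25, 37] -> pop 4, enqueue [none], visited so far: [15, 5, 35, 4]
  queue [25, 37] -> pop 25, enqueue [24], visited so far: [15, 5, 35, 4, 25]
  queue [37, 24] -> pop 37, enqueue [none], visited so far: [15, 5, 35, 4, 25, 37]
  queue [24] -> pop 24, enqueue [none], visited so far: [15, 5, 35, 4, 25, 37, 24]
Result: [15, 5, 35, 4, 25, 37, 24]


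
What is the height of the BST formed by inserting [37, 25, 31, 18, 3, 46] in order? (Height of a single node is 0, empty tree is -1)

Insertion order: [37, 25, 31, 18, 3, 46]
Tree (level-order array): [37, 25, 46, 18, 31, None, None, 3]
Compute height bottom-up (empty subtree = -1):
  height(3) = 1 + max(-1, -1) = 0
  height(18) = 1 + max(0, -1) = 1
  height(31) = 1 + max(-1, -1) = 0
  height(25) = 1 + max(1, 0) = 2
  height(46) = 1 + max(-1, -1) = 0
  height(37) = 1 + max(2, 0) = 3
Height = 3


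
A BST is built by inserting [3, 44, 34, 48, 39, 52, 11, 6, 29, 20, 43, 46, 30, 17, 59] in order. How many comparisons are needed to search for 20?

Search path for 20: 3 -> 44 -> 34 -> 11 -> 29 -> 20
Found: True
Comparisons: 6


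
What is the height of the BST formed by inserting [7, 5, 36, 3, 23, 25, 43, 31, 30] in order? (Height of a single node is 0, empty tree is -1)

Insertion order: [7, 5, 36, 3, 23, 25, 43, 31, 30]
Tree (level-order array): [7, 5, 36, 3, None, 23, 43, None, None, None, 25, None, None, None, 31, 30]
Compute height bottom-up (empty subtree = -1):
  height(3) = 1 + max(-1, -1) = 0
  height(5) = 1 + max(0, -1) = 1
  height(30) = 1 + max(-1, -1) = 0
  height(31) = 1 + max(0, -1) = 1
  height(25) = 1 + max(-1, 1) = 2
  height(23) = 1 + max(-1, 2) = 3
  height(43) = 1 + max(-1, -1) = 0
  height(36) = 1 + max(3, 0) = 4
  height(7) = 1 + max(1, 4) = 5
Height = 5


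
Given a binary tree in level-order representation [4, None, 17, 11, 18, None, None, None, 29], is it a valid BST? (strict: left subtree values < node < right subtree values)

Level-order array: [4, None, 17, 11, 18, None, None, None, 29]
Validate using subtree bounds (lo, hi): at each node, require lo < value < hi,
then recurse left with hi=value and right with lo=value.
Preorder trace (stopping at first violation):
  at node 4 with bounds (-inf, +inf): OK
  at node 17 with bounds (4, +inf): OK
  at node 11 with bounds (4, 17): OK
  at node 18 with bounds (17, +inf): OK
  at node 29 with bounds (18, +inf): OK
No violation found at any node.
Result: Valid BST


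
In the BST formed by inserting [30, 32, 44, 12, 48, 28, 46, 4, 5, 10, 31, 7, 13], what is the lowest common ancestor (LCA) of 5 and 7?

Tree insertion order: [30, 32, 44, 12, 48, 28, 46, 4, 5, 10, 31, 7, 13]
Tree (level-order array): [30, 12, 32, 4, 28, 31, 44, None, 5, 13, None, None, None, None, 48, None, 10, None, None, 46, None, 7]
In a BST, the LCA of p=5, q=7 is the first node v on the
root-to-leaf path with p <= v <= q (go left if both < v, right if both > v).
Walk from root:
  at 30: both 5 and 7 < 30, go left
  at 12: both 5 and 7 < 12, go left
  at 4: both 5 and 7 > 4, go right
  at 5: 5 <= 5 <= 7, this is the LCA
LCA = 5


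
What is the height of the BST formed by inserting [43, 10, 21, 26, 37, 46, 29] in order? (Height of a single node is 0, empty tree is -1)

Insertion order: [43, 10, 21, 26, 37, 46, 29]
Tree (level-order array): [43, 10, 46, None, 21, None, None, None, 26, None, 37, 29]
Compute height bottom-up (empty subtree = -1):
  height(29) = 1 + max(-1, -1) = 0
  height(37) = 1 + max(0, -1) = 1
  height(26) = 1 + max(-1, 1) = 2
  height(21) = 1 + max(-1, 2) = 3
  height(10) = 1 + max(-1, 3) = 4
  height(46) = 1 + max(-1, -1) = 0
  height(43) = 1 + max(4, 0) = 5
Height = 5


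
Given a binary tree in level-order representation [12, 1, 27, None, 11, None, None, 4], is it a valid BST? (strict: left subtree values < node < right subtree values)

Level-order array: [12, 1, 27, None, 11, None, None, 4]
Validate using subtree bounds (lo, hi): at each node, require lo < value < hi,
then recurse left with hi=value and right with lo=value.
Preorder trace (stopping at first violation):
  at node 12 with bounds (-inf, +inf): OK
  at node 1 with bounds (-inf, 12): OK
  at node 11 with bounds (1, 12): OK
  at node 4 with bounds (1, 11): OK
  at node 27 with bounds (12, +inf): OK
No violation found at any node.
Result: Valid BST


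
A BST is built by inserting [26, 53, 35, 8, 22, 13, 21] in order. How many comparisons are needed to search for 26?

Search path for 26: 26
Found: True
Comparisons: 1


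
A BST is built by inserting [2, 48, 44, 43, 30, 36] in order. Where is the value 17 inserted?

Starting tree (level order): [2, None, 48, 44, None, 43, None, 30, None, None, 36]
Insertion path: 2 -> 48 -> 44 -> 43 -> 30
Result: insert 17 as left child of 30
Final tree (level order): [2, None, 48, 44, None, 43, None, 30, None, 17, 36]


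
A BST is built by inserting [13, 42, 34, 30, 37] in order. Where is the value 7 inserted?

Starting tree (level order): [13, None, 42, 34, None, 30, 37]
Insertion path: 13
Result: insert 7 as left child of 13
Final tree (level order): [13, 7, 42, None, None, 34, None, 30, 37]


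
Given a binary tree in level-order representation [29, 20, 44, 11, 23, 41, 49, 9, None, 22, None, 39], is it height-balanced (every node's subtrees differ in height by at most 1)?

Tree (level-order array): [29, 20, 44, 11, 23, 41, 49, 9, None, 22, None, 39]
Definition: a tree is height-balanced if, at every node, |h(left) - h(right)| <= 1 (empty subtree has height -1).
Bottom-up per-node check:
  node 9: h_left=-1, h_right=-1, diff=0 [OK], height=0
  node 11: h_left=0, h_right=-1, diff=1 [OK], height=1
  node 22: h_left=-1, h_right=-1, diff=0 [OK], height=0
  node 23: h_left=0, h_right=-1, diff=1 [OK], height=1
  node 20: h_left=1, h_right=1, diff=0 [OK], height=2
  node 39: h_left=-1, h_right=-1, diff=0 [OK], height=0
  node 41: h_left=0, h_right=-1, diff=1 [OK], height=1
  node 49: h_left=-1, h_right=-1, diff=0 [OK], height=0
  node 44: h_left=1, h_right=0, diff=1 [OK], height=2
  node 29: h_left=2, h_right=2, diff=0 [OK], height=3
All nodes satisfy the balance condition.
Result: Balanced


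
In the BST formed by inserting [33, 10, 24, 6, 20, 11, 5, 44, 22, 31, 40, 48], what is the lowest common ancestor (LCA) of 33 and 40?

Tree insertion order: [33, 10, 24, 6, 20, 11, 5, 44, 22, 31, 40, 48]
Tree (level-order array): [33, 10, 44, 6, 24, 40, 48, 5, None, 20, 31, None, None, None, None, None, None, 11, 22]
In a BST, the LCA of p=33, q=40 is the first node v on the
root-to-leaf path with p <= v <= q (go left if both < v, right if both > v).
Walk from root:
  at 33: 33 <= 33 <= 40, this is the LCA
LCA = 33


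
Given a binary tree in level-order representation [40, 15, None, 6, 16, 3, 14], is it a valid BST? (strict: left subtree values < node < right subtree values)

Level-order array: [40, 15, None, 6, 16, 3, 14]
Validate using subtree bounds (lo, hi): at each node, require lo < value < hi,
then recurse left with hi=value and right with lo=value.
Preorder trace (stopping at first violation):
  at node 40 with bounds (-inf, +inf): OK
  at node 15 with bounds (-inf, 40): OK
  at node 6 with bounds (-inf, 15): OK
  at node 3 with bounds (-inf, 6): OK
  at node 14 with bounds (6, 15): OK
  at node 16 with bounds (15, 40): OK
No violation found at any node.
Result: Valid BST


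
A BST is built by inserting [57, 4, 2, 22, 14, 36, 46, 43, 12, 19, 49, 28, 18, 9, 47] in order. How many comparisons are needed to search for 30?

Search path for 30: 57 -> 4 -> 22 -> 36 -> 28
Found: False
Comparisons: 5


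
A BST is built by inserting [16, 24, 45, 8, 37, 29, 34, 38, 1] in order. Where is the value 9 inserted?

Starting tree (level order): [16, 8, 24, 1, None, None, 45, None, None, 37, None, 29, 38, None, 34]
Insertion path: 16 -> 8
Result: insert 9 as right child of 8
Final tree (level order): [16, 8, 24, 1, 9, None, 45, None, None, None, None, 37, None, 29, 38, None, 34]


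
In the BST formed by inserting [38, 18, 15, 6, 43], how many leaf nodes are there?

Tree built from: [38, 18, 15, 6, 43]
Tree (level-order array): [38, 18, 43, 15, None, None, None, 6]
Rule: A leaf has 0 children.
Per-node child counts:
  node 38: 2 child(ren)
  node 18: 1 child(ren)
  node 15: 1 child(ren)
  node 6: 0 child(ren)
  node 43: 0 child(ren)
Matching nodes: [6, 43]
Count of leaf nodes: 2


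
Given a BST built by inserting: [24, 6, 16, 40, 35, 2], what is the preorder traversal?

Tree insertion order: [24, 6, 16, 40, 35, 2]
Tree (level-order array): [24, 6, 40, 2, 16, 35]
Preorder traversal: [24, 6, 2, 16, 40, 35]


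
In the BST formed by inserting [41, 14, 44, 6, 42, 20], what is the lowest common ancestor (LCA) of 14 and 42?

Tree insertion order: [41, 14, 44, 6, 42, 20]
Tree (level-order array): [41, 14, 44, 6, 20, 42]
In a BST, the LCA of p=14, q=42 is the first node v on the
root-to-leaf path with p <= v <= q (go left if both < v, right if both > v).
Walk from root:
  at 41: 14 <= 41 <= 42, this is the LCA
LCA = 41


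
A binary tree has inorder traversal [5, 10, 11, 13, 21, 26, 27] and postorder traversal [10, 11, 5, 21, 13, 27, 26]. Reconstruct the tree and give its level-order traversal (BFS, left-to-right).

Inorder:   [5, 10, 11, 13, 21, 26, 27]
Postorder: [10, 11, 5, 21, 13, 27, 26]
Algorithm: postorder visits root last, so walk postorder right-to-left;
each value is the root of the current inorder slice — split it at that
value, recurse on the right subtree first, then the left.
Recursive splits:
  root=26; inorder splits into left=[5, 10, 11, 13, 21], right=[27]
  root=27; inorder splits into left=[], right=[]
  root=13; inorder splits into left=[5, 10, 11], right=[21]
  root=21; inorder splits into left=[], right=[]
  root=5; inorder splits into left=[], right=[10, 11]
  root=11; inorder splits into left=[10], right=[]
  root=10; inorder splits into left=[], right=[]
Reconstructed level-order: [26, 13, 27, 5, 21, 11, 10]


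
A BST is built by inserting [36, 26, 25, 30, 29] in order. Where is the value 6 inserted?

Starting tree (level order): [36, 26, None, 25, 30, None, None, 29]
Insertion path: 36 -> 26 -> 25
Result: insert 6 as left child of 25
Final tree (level order): [36, 26, None, 25, 30, 6, None, 29]


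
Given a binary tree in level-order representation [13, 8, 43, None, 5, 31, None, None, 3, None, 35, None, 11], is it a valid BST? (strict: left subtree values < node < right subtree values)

Level-order array: [13, 8, 43, None, 5, 31, None, None, 3, None, 35, None, 11]
Validate using subtree bounds (lo, hi): at each node, require lo < value < hi,
then recurse left with hi=value and right with lo=value.
Preorder trace (stopping at first violation):
  at node 13 with bounds (-inf, +inf): OK
  at node 8 with bounds (-inf, 13): OK
  at node 5 with bounds (8, 13): VIOLATION
Node 5 violates its bound: not (8 < 5 < 13).
Result: Not a valid BST


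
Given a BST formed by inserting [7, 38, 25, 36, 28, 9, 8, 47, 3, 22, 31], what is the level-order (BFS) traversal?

Tree insertion order: [7, 38, 25, 36, 28, 9, 8, 47, 3, 22, 31]
Tree (level-order array): [7, 3, 38, None, None, 25, 47, 9, 36, None, None, 8, 22, 28, None, None, None, None, None, None, 31]
BFS from the root, enqueuing left then right child of each popped node:
  queue [7] -> pop 7, enqueue [3, 38], visited so far: [7]
  queue [3, 38] -> pop 3, enqueue [none], visited so far: [7, 3]
  queue [38] -> pop 38, enqueue [25, 47], visited so far: [7, 3, 38]
  queue [25, 47] -> pop 25, enqueue [9, 36], visited so far: [7, 3, 38, 25]
  queue [47, 9, 36] -> pop 47, enqueue [none], visited so far: [7, 3, 38, 25, 47]
  queue [9, 36] -> pop 9, enqueue [8, 22], visited so far: [7, 3, 38, 25, 47, 9]
  queue [36, 8, 22] -> pop 36, enqueue [28], visited so far: [7, 3, 38, 25, 47, 9, 36]
  queue [8, 22, 28] -> pop 8, enqueue [none], visited so far: [7, 3, 38, 25, 47, 9, 36, 8]
  queue [22, 28] -> pop 22, enqueue [none], visited so far: [7, 3, 38, 25, 47, 9, 36, 8, 22]
  queue [28] -> pop 28, enqueue [31], visited so far: [7, 3, 38, 25, 47, 9, 36, 8, 22, 28]
  queue [31] -> pop 31, enqueue [none], visited so far: [7, 3, 38, 25, 47, 9, 36, 8, 22, 28, 31]
Result: [7, 3, 38, 25, 47, 9, 36, 8, 22, 28, 31]


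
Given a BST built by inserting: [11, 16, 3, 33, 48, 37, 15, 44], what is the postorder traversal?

Tree insertion order: [11, 16, 3, 33, 48, 37, 15, 44]
Tree (level-order array): [11, 3, 16, None, None, 15, 33, None, None, None, 48, 37, None, None, 44]
Postorder traversal: [3, 15, 44, 37, 48, 33, 16, 11]


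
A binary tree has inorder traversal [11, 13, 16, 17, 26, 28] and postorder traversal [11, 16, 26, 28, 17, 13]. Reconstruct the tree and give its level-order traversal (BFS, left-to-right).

Inorder:   [11, 13, 16, 17, 26, 28]
Postorder: [11, 16, 26, 28, 17, 13]
Algorithm: postorder visits root last, so walk postorder right-to-left;
each value is the root of the current inorder slice — split it at that
value, recurse on the right subtree first, then the left.
Recursive splits:
  root=13; inorder splits into left=[11], right=[16, 17, 26, 28]
  root=17; inorder splits into left=[16], right=[26, 28]
  root=28; inorder splits into left=[26], right=[]
  root=26; inorder splits into left=[], right=[]
  root=16; inorder splits into left=[], right=[]
  root=11; inorder splits into left=[], right=[]
Reconstructed level-order: [13, 11, 17, 16, 28, 26]


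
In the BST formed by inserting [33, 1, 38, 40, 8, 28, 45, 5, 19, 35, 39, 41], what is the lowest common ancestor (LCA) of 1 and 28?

Tree insertion order: [33, 1, 38, 40, 8, 28, 45, 5, 19, 35, 39, 41]
Tree (level-order array): [33, 1, 38, None, 8, 35, 40, 5, 28, None, None, 39, 45, None, None, 19, None, None, None, 41]
In a BST, the LCA of p=1, q=28 is the first node v on the
root-to-leaf path with p <= v <= q (go left if both < v, right if both > v).
Walk from root:
  at 33: both 1 and 28 < 33, go left
  at 1: 1 <= 1 <= 28, this is the LCA
LCA = 1


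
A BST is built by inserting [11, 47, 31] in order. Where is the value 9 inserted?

Starting tree (level order): [11, None, 47, 31]
Insertion path: 11
Result: insert 9 as left child of 11
Final tree (level order): [11, 9, 47, None, None, 31]


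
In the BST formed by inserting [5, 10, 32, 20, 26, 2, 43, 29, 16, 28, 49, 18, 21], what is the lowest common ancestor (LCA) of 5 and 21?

Tree insertion order: [5, 10, 32, 20, 26, 2, 43, 29, 16, 28, 49, 18, 21]
Tree (level-order array): [5, 2, 10, None, None, None, 32, 20, 43, 16, 26, None, 49, None, 18, 21, 29, None, None, None, None, None, None, 28]
In a BST, the LCA of p=5, q=21 is the first node v on the
root-to-leaf path with p <= v <= q (go left if both < v, right if both > v).
Walk from root:
  at 5: 5 <= 5 <= 21, this is the LCA
LCA = 5


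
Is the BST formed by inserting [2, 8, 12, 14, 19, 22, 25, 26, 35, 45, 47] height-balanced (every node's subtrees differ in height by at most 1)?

Tree (level-order array): [2, None, 8, None, 12, None, 14, None, 19, None, 22, None, 25, None, 26, None, 35, None, 45, None, 47]
Definition: a tree is height-balanced if, at every node, |h(left) - h(right)| <= 1 (empty subtree has height -1).
Bottom-up per-node check:
  node 47: h_left=-1, h_right=-1, diff=0 [OK], height=0
  node 45: h_left=-1, h_right=0, diff=1 [OK], height=1
  node 35: h_left=-1, h_right=1, diff=2 [FAIL (|-1-1|=2 > 1)], height=2
  node 26: h_left=-1, h_right=2, diff=3 [FAIL (|-1-2|=3 > 1)], height=3
  node 25: h_left=-1, h_right=3, diff=4 [FAIL (|-1-3|=4 > 1)], height=4
  node 22: h_left=-1, h_right=4, diff=5 [FAIL (|-1-4|=5 > 1)], height=5
  node 19: h_left=-1, h_right=5, diff=6 [FAIL (|-1-5|=6 > 1)], height=6
  node 14: h_left=-1, h_right=6, diff=7 [FAIL (|-1-6|=7 > 1)], height=7
  node 12: h_left=-1, h_right=7, diff=8 [FAIL (|-1-7|=8 > 1)], height=8
  node 8: h_left=-1, h_right=8, diff=9 [FAIL (|-1-8|=9 > 1)], height=9
  node 2: h_left=-1, h_right=9, diff=10 [FAIL (|-1-9|=10 > 1)], height=10
Node 35 violates the condition: |-1 - 1| = 2 > 1.
Result: Not balanced


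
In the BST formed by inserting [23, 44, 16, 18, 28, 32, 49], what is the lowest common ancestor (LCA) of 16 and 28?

Tree insertion order: [23, 44, 16, 18, 28, 32, 49]
Tree (level-order array): [23, 16, 44, None, 18, 28, 49, None, None, None, 32]
In a BST, the LCA of p=16, q=28 is the first node v on the
root-to-leaf path with p <= v <= q (go left if both < v, right if both > v).
Walk from root:
  at 23: 16 <= 23 <= 28, this is the LCA
LCA = 23


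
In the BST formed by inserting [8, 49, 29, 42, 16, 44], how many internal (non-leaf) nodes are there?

Tree built from: [8, 49, 29, 42, 16, 44]
Tree (level-order array): [8, None, 49, 29, None, 16, 42, None, None, None, 44]
Rule: An internal node has at least one child.
Per-node child counts:
  node 8: 1 child(ren)
  node 49: 1 child(ren)
  node 29: 2 child(ren)
  node 16: 0 child(ren)
  node 42: 1 child(ren)
  node 44: 0 child(ren)
Matching nodes: [8, 49, 29, 42]
Count of internal (non-leaf) nodes: 4


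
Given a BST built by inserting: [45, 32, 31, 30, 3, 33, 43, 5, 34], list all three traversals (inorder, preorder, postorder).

Tree insertion order: [45, 32, 31, 30, 3, 33, 43, 5, 34]
Tree (level-order array): [45, 32, None, 31, 33, 30, None, None, 43, 3, None, 34, None, None, 5]
Inorder (L, root, R): [3, 5, 30, 31, 32, 33, 34, 43, 45]
Preorder (root, L, R): [45, 32, 31, 30, 3, 5, 33, 43, 34]
Postorder (L, R, root): [5, 3, 30, 31, 34, 43, 33, 32, 45]


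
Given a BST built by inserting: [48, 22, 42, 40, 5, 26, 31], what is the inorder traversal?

Tree insertion order: [48, 22, 42, 40, 5, 26, 31]
Tree (level-order array): [48, 22, None, 5, 42, None, None, 40, None, 26, None, None, 31]
Inorder traversal: [5, 22, 26, 31, 40, 42, 48]


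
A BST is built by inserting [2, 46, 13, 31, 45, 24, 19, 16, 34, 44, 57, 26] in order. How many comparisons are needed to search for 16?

Search path for 16: 2 -> 46 -> 13 -> 31 -> 24 -> 19 -> 16
Found: True
Comparisons: 7


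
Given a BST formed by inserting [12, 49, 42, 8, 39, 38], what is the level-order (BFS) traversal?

Tree insertion order: [12, 49, 42, 8, 39, 38]
Tree (level-order array): [12, 8, 49, None, None, 42, None, 39, None, 38]
BFS from the root, enqueuing left then right child of each popped node:
  queue [12] -> pop 12, enqueue [8, 49], visited so far: [12]
  queue [8, 49] -> pop 8, enqueue [none], visited so far: [12, 8]
  queue [49] -> pop 49, enqueue [42], visited so far: [12, 8, 49]
  queue [42] -> pop 42, enqueue [39], visited so far: [12, 8, 49, 42]
  queue [39] -> pop 39, enqueue [38], visited so far: [12, 8, 49, 42, 39]
  queue [38] -> pop 38, enqueue [none], visited so far: [12, 8, 49, 42, 39, 38]
Result: [12, 8, 49, 42, 39, 38]


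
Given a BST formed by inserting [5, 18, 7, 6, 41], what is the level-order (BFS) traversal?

Tree insertion order: [5, 18, 7, 6, 41]
Tree (level-order array): [5, None, 18, 7, 41, 6]
BFS from the root, enqueuing left then right child of each popped node:
  queue [5] -> pop 5, enqueue [18], visited so far: [5]
  queue [18] -> pop 18, enqueue [7, 41], visited so far: [5, 18]
  queue [7, 41] -> pop 7, enqueue [6], visited so far: [5, 18, 7]
  queue [41, 6] -> pop 41, enqueue [none], visited so far: [5, 18, 7, 41]
  queue [6] -> pop 6, enqueue [none], visited so far: [5, 18, 7, 41, 6]
Result: [5, 18, 7, 41, 6]


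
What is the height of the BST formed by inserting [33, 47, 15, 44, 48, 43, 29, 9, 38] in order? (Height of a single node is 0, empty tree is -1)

Insertion order: [33, 47, 15, 44, 48, 43, 29, 9, 38]
Tree (level-order array): [33, 15, 47, 9, 29, 44, 48, None, None, None, None, 43, None, None, None, 38]
Compute height bottom-up (empty subtree = -1):
  height(9) = 1 + max(-1, -1) = 0
  height(29) = 1 + max(-1, -1) = 0
  height(15) = 1 + max(0, 0) = 1
  height(38) = 1 + max(-1, -1) = 0
  height(43) = 1 + max(0, -1) = 1
  height(44) = 1 + max(1, -1) = 2
  height(48) = 1 + max(-1, -1) = 0
  height(47) = 1 + max(2, 0) = 3
  height(33) = 1 + max(1, 3) = 4
Height = 4


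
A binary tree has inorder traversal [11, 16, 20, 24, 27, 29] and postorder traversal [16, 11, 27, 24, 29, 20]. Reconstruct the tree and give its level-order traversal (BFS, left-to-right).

Inorder:   [11, 16, 20, 24, 27, 29]
Postorder: [16, 11, 27, 24, 29, 20]
Algorithm: postorder visits root last, so walk postorder right-to-left;
each value is the root of the current inorder slice — split it at that
value, recurse on the right subtree first, then the left.
Recursive splits:
  root=20; inorder splits into left=[11, 16], right=[24, 27, 29]
  root=29; inorder splits into left=[24, 27], right=[]
  root=24; inorder splits into left=[], right=[27]
  root=27; inorder splits into left=[], right=[]
  root=11; inorder splits into left=[], right=[16]
  root=16; inorder splits into left=[], right=[]
Reconstructed level-order: [20, 11, 29, 16, 24, 27]


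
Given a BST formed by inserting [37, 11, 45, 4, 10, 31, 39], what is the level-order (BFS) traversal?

Tree insertion order: [37, 11, 45, 4, 10, 31, 39]
Tree (level-order array): [37, 11, 45, 4, 31, 39, None, None, 10]
BFS from the root, enqueuing left then right child of each popped node:
  queue [37] -> pop 37, enqueue [11, 45], visited so far: [37]
  queue [11, 45] -> pop 11, enqueue [4, 31], visited so far: [37, 11]
  queue [45, 4, 31] -> pop 45, enqueue [39], visited so far: [37, 11, 45]
  queue [4, 31, 39] -> pop 4, enqueue [10], visited so far: [37, 11, 45, 4]
  queue [31, 39, 10] -> pop 31, enqueue [none], visited so far: [37, 11, 45, 4, 31]
  queue [39, 10] -> pop 39, enqueue [none], visited so far: [37, 11, 45, 4, 31, 39]
  queue [10] -> pop 10, enqueue [none], visited so far: [37, 11, 45, 4, 31, 39, 10]
Result: [37, 11, 45, 4, 31, 39, 10]


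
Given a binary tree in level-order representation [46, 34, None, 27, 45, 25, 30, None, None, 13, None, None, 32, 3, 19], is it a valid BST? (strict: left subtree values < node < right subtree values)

Level-order array: [46, 34, None, 27, 45, 25, 30, None, None, 13, None, None, 32, 3, 19]
Validate using subtree bounds (lo, hi): at each node, require lo < value < hi,
then recurse left with hi=value and right with lo=value.
Preorder trace (stopping at first violation):
  at node 46 with bounds (-inf, +inf): OK
  at node 34 with bounds (-inf, 46): OK
  at node 27 with bounds (-inf, 34): OK
  at node 25 with bounds (-inf, 27): OK
  at node 13 with bounds (-inf, 25): OK
  at node 3 with bounds (-inf, 13): OK
  at node 19 with bounds (13, 25): OK
  at node 30 with bounds (27, 34): OK
  at node 32 with bounds (30, 34): OK
  at node 45 with bounds (34, 46): OK
No violation found at any node.
Result: Valid BST


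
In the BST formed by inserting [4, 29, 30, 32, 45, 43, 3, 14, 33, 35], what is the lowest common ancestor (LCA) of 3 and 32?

Tree insertion order: [4, 29, 30, 32, 45, 43, 3, 14, 33, 35]
Tree (level-order array): [4, 3, 29, None, None, 14, 30, None, None, None, 32, None, 45, 43, None, 33, None, None, 35]
In a BST, the LCA of p=3, q=32 is the first node v on the
root-to-leaf path with p <= v <= q (go left if both < v, right if both > v).
Walk from root:
  at 4: 3 <= 4 <= 32, this is the LCA
LCA = 4


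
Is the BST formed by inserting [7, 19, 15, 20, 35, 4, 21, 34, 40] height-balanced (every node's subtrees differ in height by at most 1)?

Tree (level-order array): [7, 4, 19, None, None, 15, 20, None, None, None, 35, 21, 40, None, 34]
Definition: a tree is height-balanced if, at every node, |h(left) - h(right)| <= 1 (empty subtree has height -1).
Bottom-up per-node check:
  node 4: h_left=-1, h_right=-1, diff=0 [OK], height=0
  node 15: h_left=-1, h_right=-1, diff=0 [OK], height=0
  node 34: h_left=-1, h_right=-1, diff=0 [OK], height=0
  node 21: h_left=-1, h_right=0, diff=1 [OK], height=1
  node 40: h_left=-1, h_right=-1, diff=0 [OK], height=0
  node 35: h_left=1, h_right=0, diff=1 [OK], height=2
  node 20: h_left=-1, h_right=2, diff=3 [FAIL (|-1-2|=3 > 1)], height=3
  node 19: h_left=0, h_right=3, diff=3 [FAIL (|0-3|=3 > 1)], height=4
  node 7: h_left=0, h_right=4, diff=4 [FAIL (|0-4|=4 > 1)], height=5
Node 20 violates the condition: |-1 - 2| = 3 > 1.
Result: Not balanced


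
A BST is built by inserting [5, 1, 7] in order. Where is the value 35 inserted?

Starting tree (level order): [5, 1, 7]
Insertion path: 5 -> 7
Result: insert 35 as right child of 7
Final tree (level order): [5, 1, 7, None, None, None, 35]


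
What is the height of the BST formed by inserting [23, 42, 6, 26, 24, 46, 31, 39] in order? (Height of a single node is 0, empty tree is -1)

Insertion order: [23, 42, 6, 26, 24, 46, 31, 39]
Tree (level-order array): [23, 6, 42, None, None, 26, 46, 24, 31, None, None, None, None, None, 39]
Compute height bottom-up (empty subtree = -1):
  height(6) = 1 + max(-1, -1) = 0
  height(24) = 1 + max(-1, -1) = 0
  height(39) = 1 + max(-1, -1) = 0
  height(31) = 1 + max(-1, 0) = 1
  height(26) = 1 + max(0, 1) = 2
  height(46) = 1 + max(-1, -1) = 0
  height(42) = 1 + max(2, 0) = 3
  height(23) = 1 + max(0, 3) = 4
Height = 4


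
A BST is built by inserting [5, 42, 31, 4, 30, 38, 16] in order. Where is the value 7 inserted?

Starting tree (level order): [5, 4, 42, None, None, 31, None, 30, 38, 16]
Insertion path: 5 -> 42 -> 31 -> 30 -> 16
Result: insert 7 as left child of 16
Final tree (level order): [5, 4, 42, None, None, 31, None, 30, 38, 16, None, None, None, 7]


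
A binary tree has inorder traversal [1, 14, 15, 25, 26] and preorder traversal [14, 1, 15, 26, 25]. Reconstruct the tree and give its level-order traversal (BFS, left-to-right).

Inorder:  [1, 14, 15, 25, 26]
Preorder: [14, 1, 15, 26, 25]
Algorithm: preorder visits root first, so consume preorder in order;
for each root, split the current inorder slice at that value into
left-subtree inorder and right-subtree inorder, then recurse.
Recursive splits:
  root=14; inorder splits into left=[1], right=[15, 25, 26]
  root=1; inorder splits into left=[], right=[]
  root=15; inorder splits into left=[], right=[25, 26]
  root=26; inorder splits into left=[25], right=[]
  root=25; inorder splits into left=[], right=[]
Reconstructed level-order: [14, 1, 15, 26, 25]


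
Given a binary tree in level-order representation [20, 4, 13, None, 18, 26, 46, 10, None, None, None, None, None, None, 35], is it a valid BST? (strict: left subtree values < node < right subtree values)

Level-order array: [20, 4, 13, None, 18, 26, 46, 10, None, None, None, None, None, None, 35]
Validate using subtree bounds (lo, hi): at each node, require lo < value < hi,
then recurse left with hi=value and right with lo=value.
Preorder trace (stopping at first violation):
  at node 20 with bounds (-inf, +inf): OK
  at node 4 with bounds (-inf, 20): OK
  at node 18 with bounds (4, 20): OK
  at node 10 with bounds (4, 18): OK
  at node 35 with bounds (10, 18): VIOLATION
Node 35 violates its bound: not (10 < 35 < 18).
Result: Not a valid BST
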